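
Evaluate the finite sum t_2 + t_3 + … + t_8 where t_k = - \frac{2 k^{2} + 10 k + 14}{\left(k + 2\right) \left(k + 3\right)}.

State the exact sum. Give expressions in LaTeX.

Σ = -315/22

The ratio is (k + 2)*(5*k + (k + 1)**2 + 12)/((k + 4)*(k**2 + 5*k + 7)).
Factor: A=k + 2; B=k + 4; C=k**2 + 5*k + 7.
Set up (k + 2)·f(k+1) − (k + 3)·f(k) − (k**2 + 5*k + 7) = 0.
deg f ≤ 2 (via 1,1,2).
Solving with deg f ≤ 2: f(k) = k*(2*k + 5)/2.
Get s_k = R·t_k = -k*(2*k + 5)/(k + 2) with R(k) = B(k−1)f(k)/C(k) = k*(k + 3)*(2*k + 5)/(2*(k**2 + 5*k + 7)).
s_(k+1) − s_k = 2*(-k**2 - 5*k - 7)/(k**2 + 5*k + 6) = t_k.
Sum = s_(9) − s_(2); s_(9) = -207/11, s_(2) = -9/2 ⇒ -315/22.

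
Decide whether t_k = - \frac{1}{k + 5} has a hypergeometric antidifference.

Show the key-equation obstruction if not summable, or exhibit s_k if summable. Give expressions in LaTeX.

r(k) = (k + 5)/(k + 6) after simplifying.
Normal form (A,B,C) = (k + 5, k + 6, 1).
Solve (k + 5)·f(k+1) − (k + 5)·f(k) = 1.
deg f ≤ 0 (via 1,1,0).
f = c0 ⇒ A·f(k+1) − B(k−1)·f(k) − C = -1. The system {-1 = 0} is inconsistent; no antidifference.

No; the coefficient equations for f are inconsistent.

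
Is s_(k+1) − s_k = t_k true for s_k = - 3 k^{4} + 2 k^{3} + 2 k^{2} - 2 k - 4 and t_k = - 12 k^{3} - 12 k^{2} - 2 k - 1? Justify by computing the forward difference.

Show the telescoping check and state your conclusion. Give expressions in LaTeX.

Valid: the claim telescopes to t_k.

s_(k+1) = -3*k**4 - 10*k**3 - 10*k**2 - 4*k - 5
s_(k+1) − s_k = -12*k**3 - 12*k**2 - 2*k - 1
(s_(k+1) − s_k) − t_k = 0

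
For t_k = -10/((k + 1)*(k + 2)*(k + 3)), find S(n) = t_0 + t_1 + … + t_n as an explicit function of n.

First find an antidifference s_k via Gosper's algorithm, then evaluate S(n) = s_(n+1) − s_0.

Step 1: r(k) = (k + 1)/(k + 4).
Gosper form: A/B · C(k+1)/C(k) with A=k + 1, B=k + 4, C=1.
Solve (k + 1)·f(k+1) − (k + 3)·f(k) = 1.
d = 2 from the (1,1,0) case.
Solve for f: f(k) = k*(k + 3)/4 (degree 2 ≤ 2).
Get s_k = R·t_k = 5*k*(-k - 3)/(2*(k + 1)*(k + 2)) with R(k) = B(k−1)f(k)/C(k) = k*(k + 3)**2/4.
Check: Δs_k = -10/(k**3 + 6*k**2 + 11*k + 6). ✓
s_(n+1) = 5*(-n**2 - 5*n - 4)/(2*(n**2 + 5*n + 6)) and s_(0) = 0, so S(n) = 5*(-n**2 - 5*n - 4)/(2*(n**2 + 5*n + 6)).

S(n) = 5*(-n**2 - 5*n - 4)/(2*(n**2 + 5*n + 6))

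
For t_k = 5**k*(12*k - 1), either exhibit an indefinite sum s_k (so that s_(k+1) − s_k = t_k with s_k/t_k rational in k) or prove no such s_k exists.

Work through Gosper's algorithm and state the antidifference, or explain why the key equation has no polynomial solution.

s_k = 5**k*(3*k - 4)

t_(k+1)/t_k = 5*(12*k + 11)/(12*k - 1).
Factor: A=5; B=1; C=k - 1/12.
f must satisfy (5)·f(k+1) − (1)·f(k) = k - 1/12.
deg f ≤ 1 (via 0,0,1).
Coefficient equations give f(k) = (3*k - 4)/12.
R(k) = B(k−1)·f(k)/C(k) = (3*k - 4)/(12*k - 1); s_k = R·t_k = 5**k*(3*k - 4).
s_(k+1) − s_k = 5**k*(12*k - 1) = t_k.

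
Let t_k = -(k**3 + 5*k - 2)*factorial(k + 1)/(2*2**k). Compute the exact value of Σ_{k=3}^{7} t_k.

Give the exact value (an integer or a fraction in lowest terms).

Σ = -70860

t_(k+1)/t_k = (k + 2)*(5*k + (k + 1)**3 + 3)/(2*(k**3 + 5*k - 2)).
Gosper form: A/B · C(k+1)/C(k) with A=k/2 + 1, B=1, C=k**3 + 5*k - 2.
Key eq: (k/2 + 1)·f(k+1) = (1)·f(k) + (k**3 + 5*k - 2).
Bound: deg f ≤ 2.
Coefficient equations give f(k) = 2*(k**2 - 2*k + 2).
R(k) = B(k−1)·f(k)/C(k) = 2*(k**2 - 2*k + 2)/(k**3 + 5*k - 2); s_k = R·t_k = -(k**2 - 2*k + 2)*factorial(k + 1)/2**k.
Δs = -(k**3 + 5*k - 2)*factorial(k + 1)/(2*2**k), as required.
Σ_(k=3)^(7) t_k = s_(8) − s_(3) = -70875 − (-15) = -70860.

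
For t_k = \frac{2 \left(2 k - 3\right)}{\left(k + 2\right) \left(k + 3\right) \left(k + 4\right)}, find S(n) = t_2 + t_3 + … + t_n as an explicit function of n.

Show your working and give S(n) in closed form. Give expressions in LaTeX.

S(n) = \frac{9 n^{2} - 17 n + 8}{20 \left(n^{2} + 7 n + 12\right)}

r(k) = (k + 2)*(2*k - 1)/((k + 5)*(2*k - 3)) after simplifying.
A = k + 2, B = k + 5, C = k - 3/2.
Need (k + 2)·f(k+1) − (k + 4)·f(k) = k - 3/2.
From deg A=1, deg B=1, deg C=1: d=2.
Coefficient equations give f(k) = k*(k - 19)/24.
Get s_k = R·t_k = k*(k - 19)/(6*(k + 2)*(k + 3)) with R(k) = B(k−1)f(k)/C(k) = k*(k - 19)*(k + 4)/(12*(2*k - 3)).
Δs = 2*(2*k - 3)/(k**3 + 9*k**2 + 26*k + 24), as required.
Σ_(k=2)^n t_k = s_(n+1) − s_(2) = ((n**2 - 17*n - 18)/(6*(n**2 + 7*n + 12))) − (-17/60), i.e. (9*n**2 - 17*n + 8)/(20*(n**2 + 7*n + 12)).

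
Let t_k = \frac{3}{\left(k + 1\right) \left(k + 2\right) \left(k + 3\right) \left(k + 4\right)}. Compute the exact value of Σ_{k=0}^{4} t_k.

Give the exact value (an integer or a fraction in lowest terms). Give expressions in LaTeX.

Σ = 55/336

t_(k+1)/t_k = (k + 1)/(k + 5).
Gosper form: A/B · C(k+1)/C(k) with A=k + 1, B=k + 5, C=1.
Need (k + 1)·f(k+1) − (k + 4)·f(k) = 1.
Degrees (1,1,0) ⇒ d ≤ 3.
A polynomial solution: f(k) = k*(k**2 + 6*k + 11)/18.
R(k) = B(k−1)·f(k)/C(k) = k*(k + 4)*(k**2 + 6*k + 11)/18; s_k = R·t_k = k*(k**2 + 6*k + 11)/(6*(k + 1)*(k + 2)*(k + 3)).
Δs = 3/(k**4 + 10*k**3 + 35*k**2 + 50*k + 24), as required.
Telescoping: Σ = s_(5) − s_(0) = 55/336 − (0) = 55/336.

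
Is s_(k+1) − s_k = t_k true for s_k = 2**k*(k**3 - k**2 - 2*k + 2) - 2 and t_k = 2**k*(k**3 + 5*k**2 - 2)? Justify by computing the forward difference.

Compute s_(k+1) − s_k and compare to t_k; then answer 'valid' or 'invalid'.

s_(k+1) = 2*2**k*(-2*k + (k + 1)**3 - (k + 1)**2) - 2
s_(k+1) − s_k = 2**k*(k**3 + 5*k**2 - 2)
(s_(k+1) − s_k) − t_k = 0

valid; difference matches t_k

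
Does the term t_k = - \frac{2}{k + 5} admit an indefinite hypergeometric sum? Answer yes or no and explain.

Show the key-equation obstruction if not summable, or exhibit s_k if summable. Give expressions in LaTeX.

No — t_k has no hypergeometric antidifference.

The ratio is (k + 5)/(k + 6).
So A=k + 5 and B=k + 6, with C=1.
Set up (k + 5)·f(k+1) − (k + 5)·f(k) − (1) = 0.
Bound: deg f ≤ 0.
f = c0 ⇒ A·f(k+1) − B(k−1)·f(k) − C = -1. The system {-1 = 0} is inconsistent; no antidifference.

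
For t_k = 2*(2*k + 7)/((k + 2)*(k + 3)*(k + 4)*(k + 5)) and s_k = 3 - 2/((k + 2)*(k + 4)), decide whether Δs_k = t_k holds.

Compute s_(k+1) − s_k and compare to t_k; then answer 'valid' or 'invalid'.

s_(k+1) = 3 - 2/((k + 3)*(k + 5))
s_(k+1) − s_k = 2*(2*k + 7)/(k**4 + 14*k**3 + 71*k**2 + 154*k + 120)
(s_(k+1) − s_k) − t_k = 0

valid; difference matches t_k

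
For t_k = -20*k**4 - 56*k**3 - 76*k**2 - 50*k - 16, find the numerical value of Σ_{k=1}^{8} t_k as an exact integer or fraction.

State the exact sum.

Σ = -265448

The ratio is (10*k**4 + 68*k**3 + 182*k**2 + 225*k + 109)/(10*k**4 + 28*k**3 + 38*k**2 + 25*k + 8).
A = 1, B = 1, C = k**4 + 14*k**3/5 + 19*k**2/5 + 5*k/2 + 4/5.
Need (1)·f(k+1) − (1)·f(k) = k**4 + 14*k**3/5 + 19*k**2/5 + 5*k/2 + 4/5.
From deg A=0, deg B=0, deg C=4: d=5.
A polynomial solution: f(k) = k*(4*k**4 + 4*k**3 + 4*k**2 + k + 3)/20.
Get s_k = R·t_k = k*(-4*k**4 - 4*k**3 - 4*k**2 - k - 3) with R(k) = B(k−1)f(k)/C(k) = k*(4*k**4 + 4*k**3 + 4*k**2 + k + 3)/(2*(10*k**4 + 28*k**3 + 38*k**2 + 25*k + 8)).
Check: Δs_k = -20*k**4 - 56*k**3 - 76*k**2 - 50*k - 16. ✓
Σ_(k=1)^(8) t_k = s_(9) − s_(1) = -265464 − (-16) = -265448.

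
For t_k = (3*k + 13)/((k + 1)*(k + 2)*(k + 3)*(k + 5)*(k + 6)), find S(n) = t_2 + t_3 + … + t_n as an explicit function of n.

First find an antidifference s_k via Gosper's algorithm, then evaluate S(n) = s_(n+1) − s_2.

S(n) = (n**3 + 11*n**2 + 36*n - 48)/(84*(n**3 + 11*n**2 + 36*n + 36))

Step 1: r(k) = (k + 1)*(k + 5)*(3*k + 16)/((k + 4)*(k + 7)*(3*k + 13)).
Gosper form: A/B · C(k+1)/C(k) with A=k + 1, B=k + 7, C=k**2 + 25*k/3 + 52/3.
Set up (k + 1)·f(k+1) − (k + 6)·f(k) − (k**2 + 25*k/3 + 52/3) = 0.
d = 5 from the (1,1,2) case.
Solve for f: f(k) = k*(k + 3)*(k + 4)*(k**2 + 8*k + 17)/30 (degree 5 ≤ 5).
So s_k = (B(k−1)f/C)·t_k = (k*(k + 3)*(k + 6)*(k**2 + 8*k + 17)/(10*(3*k + 13)))·t_k = k*(k**2 + 8*k + 17)/(10*(k**3 + 8*k**2 + 17*k + 10)).
Check: Δs_k = (3*k + 13)/(k**5 + 17*k**4 + 107*k**3 + 307*k**2 + 396*k + 180). ✓
Σ_(k=2)^n t_k = s_(n+1) − s_(2) = ((n**3 + 11*n**2 + 36*n + 26)/(10*(n**3 + 11*n**2 + 36*n + 36))) − (37/420), i.e. (n**3 + 11*n**2 + 36*n - 48)/(84*(n**3 + 11*n**2 + 36*n + 36)).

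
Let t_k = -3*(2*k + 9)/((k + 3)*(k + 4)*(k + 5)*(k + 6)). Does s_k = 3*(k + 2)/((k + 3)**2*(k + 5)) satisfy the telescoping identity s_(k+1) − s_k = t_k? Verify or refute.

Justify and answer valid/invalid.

s_(k+1) = 3*(k + 3)/((k + 4)**2*(k + 6))
s_(k+1) − s_k = 3*(-(k + 2)*(k + 4)**2*(k + 6) + (k + 3)**3*(k + 5))/((k + 3)**2*(k + 4)**2*(k + 5)*(k + 6))
(s_(k+1) − s_k) − t_k = 3*(3*k**2 + 25*k + 51)/(k**6 + 25*k**5 + 257*k**4 + 1391*k**3 + 4182*k**2 + 6624*k + 4320)

Invalid: residual 3*(3*k**2 + 25*k + 51)/(k**6 + 25*k**5 + 257*k**4 + 1391*k**3 + 4182*k**2 + 6624*k + 4320) ≠ 0.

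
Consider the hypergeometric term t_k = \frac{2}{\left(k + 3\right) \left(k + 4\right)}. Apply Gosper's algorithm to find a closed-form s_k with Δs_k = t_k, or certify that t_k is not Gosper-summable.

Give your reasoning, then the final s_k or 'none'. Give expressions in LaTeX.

Compute t_(k+1)/t_k: get (k + 3)/(k + 5).
Take A(k)=k + 3, B(k)=k + 5, C(k)=1.
Need (k + 3)·f(k+1) − (k + 4)·f(k) = 1.
Bound: deg f ≤ 1.
Match coefficients ⇒ f(k) = k/3.
Then R = B(k−1)f/C = k*(k + 4)/3, so s_k = R(k)·t_k = 2*k/(3*(k + 3)).
Δs = 2/(k**2 + 7*k + 12), as required.

s_k = \frac{2 k}{3 \left(k + 3\right)}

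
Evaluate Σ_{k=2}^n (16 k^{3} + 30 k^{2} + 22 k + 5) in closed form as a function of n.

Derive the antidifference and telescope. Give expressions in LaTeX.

Compute t_(k+1)/t_k: get (16*k**3 + 78*k**2 + 130*k + 73)/(16*k**3 + 30*k**2 + 22*k + 5).
A = 1, B = 1, C = k**3 + 15*k**2/8 + 11*k/8 + 5/16.
Set up (1)·f(k+1) − (1)·f(k) − (k**3 + 15*k**2/8 + 11*k/8 + 5/16) = 0.
From deg A=0, deg B=0, deg C=3: d=4.
Match coefficients ⇒ f(k) = k*(2*k - 1)*(2*k**2 + 2*k + 1)/16.
Then R = B(k−1)f/C = k*(2*k - 1)*(2*k**2 + 2*k + 1)/(16*k**3 + 30*k**2 + 22*k + 5), so s_k = R(k)·t_k = 4*k**4 + 2*k**3 - k.
Check: Δs_k = 16*k**3 + 30*k**2 + 22*k + 5. ✓
Σ_(k=2)^n t_k = s_(n+1) − s_(2) = (4*n**4 + 18*n**3 + 30*n**2 + 21*n + 5) − (78), i.e. 4*n**4 + 18*n**3 + 30*n**2 + 21*n - 73.

S(n) = 4 n^{4} + 18 n^{3} + 30 n^{2} + 21 n - 73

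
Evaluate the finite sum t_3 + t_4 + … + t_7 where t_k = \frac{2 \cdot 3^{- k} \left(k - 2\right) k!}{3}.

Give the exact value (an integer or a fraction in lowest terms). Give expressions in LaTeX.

r(k) = (k**2 - 1)/(3*(k - 2)) after simplifying.
A = k/3 + 1/3, B = 1, C = k - 2.
Set up (k/3 + 1/3)·f(k+1) − (1)·f(k) − (k - 2) = 0.
From deg A=1, deg B=0, deg C=1: d=0.
Solving with deg f ≤ 0: f(k) = 3.
Then R = B(k−1)f/C = 3/(k - 2), so s_k = R(k)·t_k = 2*factorial(k)/3**k.
Check: Δs_k = 2*(k - 2)*factorial(k)/(3*3**k). ✓
Sum = s_(8) − s_(3); s_(8) = 8960/729, s_(3) = 4/9 ⇒ 8636/729.

Σ = 8636/729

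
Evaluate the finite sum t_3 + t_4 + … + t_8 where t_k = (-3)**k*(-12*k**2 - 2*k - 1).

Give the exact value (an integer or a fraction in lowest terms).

Compute t_(k+1)/t_k: get 3*(-12*k**2 - 26*k - 15)/(12*k**2 + 2*k + 1).
Take A(k)=-3, B(k)=1, C(k)=k**2 + k/6 + 1/12.
Need (-3)·f(k+1) − (1)·f(k) = k**2 + k/6 + 1/12.
Bound: deg f ≤ 2.
Coefficient equations give f(k) = -(k - 1)*(3*k - 1)/12.
R(k) = B(k−1)·f(k)/C(k) = -(k - 1)*(3*k - 1)/(12*k**2 + 2*k + 1); s_k = R·t_k = (-3)**k*(3*k**2 - 4*k + 1).
Check: Δs_k = (-3)**k*(-12*k**2 - 2*k - 1). ✓
Σ_(k=3)^(8) t_k = s_(9) − s_(3) = -4094064 − (-432) = -4093632.

Σ = -4093632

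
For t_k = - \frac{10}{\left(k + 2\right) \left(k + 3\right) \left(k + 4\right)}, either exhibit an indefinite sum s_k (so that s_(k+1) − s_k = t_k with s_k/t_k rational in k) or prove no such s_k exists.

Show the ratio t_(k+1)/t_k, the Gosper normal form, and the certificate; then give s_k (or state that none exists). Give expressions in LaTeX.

Ratio r(k) = (k + 2)/(k + 5).
So A=k + 2 and B=k + 5, with C=1.
f must satisfy (k + 2)·f(k+1) − (k + 4)·f(k) = 1.
deg f ≤ 2 (via 1,1,0).
Coefficient equations give f(k) = k*(k + 5)/12.
Then R = B(k−1)f/C = k*(k + 4)*(k + 5)/12, so s_k = R(k)·t_k = 5*k*(-k - 5)/(6*(k + 2)*(k + 3)).
Δs = -10/(k**3 + 9*k**2 + 26*k + 24), as required.

s_k = \frac{5 k \left(- k - 5\right)}{6 \left(k + 2\right) \left(k + 3\right)}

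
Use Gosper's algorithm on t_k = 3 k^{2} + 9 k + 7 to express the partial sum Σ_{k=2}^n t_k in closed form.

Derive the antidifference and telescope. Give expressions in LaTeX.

S(n) = n^{3} + 6 n^{2} + 12 n - 19

r(k) = (3*k**2 + 15*k + 19)/(3*k**2 + 9*k + 7) after simplifying.
Gosper form: A/B · C(k+1)/C(k) with A=1, B=1, C=k**2 + 3*k + 7/3.
Set up (1)·f(k+1) − (1)·f(k) − (k**2 + 3*k + 7/3) = 0.
Bound: deg f ≤ 3.
Coefficient equations give f(k) = k*(k**2 + 3*k + 3)/3.
Then R = B(k−1)f/C = k*(k**2 + 3*k + 3)/(3*k**2 + 9*k + 7), so s_k = R(k)·t_k = k*(k**2 + 3*k + 3).
s_(k+1) − s_k = 3*k**2 + 9*k + 7 = t_k.
Evaluate: s_(n+1) = n**3 + 6*n**2 + 12*n + 7; subtract s_(2) = 26 ⇒ S(n) = n**3 + 6*n**2 + 12*n - 19.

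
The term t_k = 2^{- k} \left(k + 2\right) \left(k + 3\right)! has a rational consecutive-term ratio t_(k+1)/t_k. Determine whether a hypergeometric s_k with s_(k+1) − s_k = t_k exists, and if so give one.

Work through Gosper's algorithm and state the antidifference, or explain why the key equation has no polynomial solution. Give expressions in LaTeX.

s_k = 2^{1 - k} \left(k + 3\right)!

Compute t_(k+1)/t_k: get (k + 3)*(k + 4)/(2*(k + 2)).
A = k/2 + 2, B = 1, C = k + 2.
Key eq: (k/2 + 2)·f(k+1) = (1)·f(k) + (k + 2).
Degrees (1,0,1) ⇒ d ≤ 0.
Match coefficients ⇒ f(k) = 2.
Then R = B(k−1)f/C = 2/(k + 2), so s_k = R(k)·t_k = 2**(1 - k)*factorial(k + 3).
Check: Δs_k = (k + 2)*factorial(k + 3)/2**k. ✓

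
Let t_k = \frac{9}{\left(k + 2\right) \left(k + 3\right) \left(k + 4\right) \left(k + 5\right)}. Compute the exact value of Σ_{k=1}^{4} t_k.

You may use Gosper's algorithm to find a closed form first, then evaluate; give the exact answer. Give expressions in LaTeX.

Ratio r(k) = (k + 2)/(k + 6).
Gosper form: A/B · C(k+1)/C(k) with A=k + 2, B=k + 6, C=1.
f must satisfy (k + 2)·f(k+1) − (k + 5)·f(k) = 1.
d = 3 from the (1,1,0) case.
A polynomial solution: f(k) = k*(k**2 + 9*k + 26)/72.
R(k) = B(k−1)·f(k)/C(k) = k*(k + 5)*(k**2 + 9*k + 26)/72; s_k = R·t_k = k*(k**2 + 9*k + 26)/(8*(k + 2)*(k + 3)*(k + 4)).
Check: Δs_k = 9/(k**4 + 14*k**3 + 71*k**2 + 154*k + 120). ✓
Σ_(k=1)^(4) t_k = s_(5) − s_(1) = 5/42 − (3/40) = 37/840.

Σ = 37/840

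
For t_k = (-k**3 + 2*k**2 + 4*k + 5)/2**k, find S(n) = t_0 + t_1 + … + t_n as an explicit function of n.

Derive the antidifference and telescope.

r(k) = (k**3 + k**2 - 5*k - 10)/(2*(k**3 - 2*k**2 - 4*k - 5)) after simplifying.
Take A(k)=1/2, B(k)=1, C(k)=k**3 - 2*k**2 - 4*k - 5.
Solve (1/2)·f(k+1) − (1)·f(k) = k**3 - 2*k**2 - 4*k - 5.
From deg A=0, deg B=0, deg C=3: d=3.
Solving with deg f ≤ 3: f(k) = -2*(k**3 + k**2 + k - 2).
Then R = B(k−1)f/C = -2*(k**3 + k**2 + k - 2)/(k**3 - 2*k**2 - 4*k - 5), so s_k = R(k)·t_k = 2**(1 - k)*(k**3 + k**2 + k - 2).
Check: Δs_k = (-k**3 + 2*k**2 + 4*k + 5)/2**k. ✓
Telescope: S(n) = s_(n+1) − s_(0) = (n**3 + 4*n**2 + 6*n + 1)/2**n − (-4) = (2**(n + 2) + n**3 + 4*n**2 + 6*n + 1)/2**n.

S(n) = (2**(n + 2) + n**3 + 4*n**2 + 6*n + 1)/2**n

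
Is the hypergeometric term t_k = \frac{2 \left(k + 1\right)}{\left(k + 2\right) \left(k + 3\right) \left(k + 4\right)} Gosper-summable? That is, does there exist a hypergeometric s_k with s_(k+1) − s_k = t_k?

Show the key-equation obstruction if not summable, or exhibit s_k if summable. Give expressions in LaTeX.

Step 1: r(k) = (k + 2)**2/((k + 1)*(k + 5)).
So A=k + 2 and B=k + 5, with C=k + 1.
f must satisfy (k + 2)·f(k+1) − (k + 4)·f(k) = k + 1.
deg f ≤ 2 (via 1,1,1).
Match coefficients ⇒ f(k) = k*(k + 1)/4.
R(k) = B(k−1)·f(k)/C(k) = k*(k + 4)/4; s_k = R·t_k = k*(k + 1)/(2*(k + 2)*(k + 3)).
Δs = 2*(k + 1)/(k**3 + 9*k**2 + 26*k + 24), as required.

Yes. s_k = \frac{k \left(k + 1\right)}{2 \left(k + 2\right) \left(k + 3\right)}.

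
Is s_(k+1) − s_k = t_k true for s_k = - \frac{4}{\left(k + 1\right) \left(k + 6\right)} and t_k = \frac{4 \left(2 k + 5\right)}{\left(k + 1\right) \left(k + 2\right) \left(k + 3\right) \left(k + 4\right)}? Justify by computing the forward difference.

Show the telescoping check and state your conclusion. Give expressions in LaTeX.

s_(k+1) = -4/((k + 2)*(k + 7))
s_(k+1) − s_k = 8*(k + 4)/(k**4 + 16*k**3 + 83*k**2 + 152*k + 84)
(s_(k+1) − s_k) − t_k = 12*(-3*k**2 - 23*k - 38)/(k**6 + 23*k**5 + 207*k**4 + 925*k**3 + 2144*k**2 + 2412*k + 1008)

Invalid: residual \frac{12 \left(- 3 k^{2} - 23 k - 38\right)}{k^{6} + 23 k^{5} + 207 k^{4} + 925 k^{3} + 2144 k^{2} + 2412 k + 1008} ≠ 0.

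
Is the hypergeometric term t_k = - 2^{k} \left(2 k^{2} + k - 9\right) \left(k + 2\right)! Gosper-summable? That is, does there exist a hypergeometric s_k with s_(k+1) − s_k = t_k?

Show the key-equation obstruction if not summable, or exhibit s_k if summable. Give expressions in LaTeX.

t_(k+1)/t_k = 2*(k + 3)*(k + 2*(k + 1)**2 - 8)/(2*k**2 + k - 9).
Normal form (A,B,C) = (2*k + 6, 1, k**2 + k/2 - 9/2).
f must satisfy (2*k + 6)·f(k+1) − (1)·f(k) = k**2 + k/2 - 9/2.
From deg A=1, deg B=0, deg C=2: d=1.
Solve for f: f(k) = (k - 3)/2 (degree 1 ≤ 1).
Get s_k = R·t_k = -2**k*(k - 3)*factorial(k + 2) with R(k) = B(k−1)f(k)/C(k) = (k - 3)/(2*k**2 + k - 9).
Check: Δs_k = -2**k*(2*k**2 + k - 9)*factorial(k + 2). ✓

Yes. s_k = - 2^{k} \left(k - 3\right) \left(k + 2\right)!.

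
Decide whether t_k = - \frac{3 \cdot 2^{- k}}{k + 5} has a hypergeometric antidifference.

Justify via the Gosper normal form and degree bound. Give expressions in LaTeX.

No — negative degree bound, so no certificate f.

The ratio is (k + 5)/(2*(k + 6)).
Normal form (A,B,C) = (k/2 + 5/2, k + 6, 1).
Key eq: (k/2 + 5/2)·f(k+1) = (k + 5)·f(k) + (1).
d = -1 from the (1,1,0) case.
deg f ≤ -1 is impossible — no certificate.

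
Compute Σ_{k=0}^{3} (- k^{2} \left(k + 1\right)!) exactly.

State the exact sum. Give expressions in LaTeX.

Σ = -242

r(k) = (k + 1)**2*(k + 2)/k**2 after simplifying.
A = k + 2, B = 1, C = k**2.
Set up (k + 2)·f(k+1) − (1)·f(k) − (k**2) = 0.
deg f ≤ 1 (via 1,0,2).
Coefficient equations give f(k) = k - 2.
Certificate R = B(k−1)f/C = (k - 2)/k**2 gives s_k = -(k - 2)*factorial(k + 1).
s_(k+1) − s_k = -k**2*factorial(k + 1) = t_k.
Sum = s_(4) − s_(0); s_(4) = -240, s_(0) = 2 ⇒ -242.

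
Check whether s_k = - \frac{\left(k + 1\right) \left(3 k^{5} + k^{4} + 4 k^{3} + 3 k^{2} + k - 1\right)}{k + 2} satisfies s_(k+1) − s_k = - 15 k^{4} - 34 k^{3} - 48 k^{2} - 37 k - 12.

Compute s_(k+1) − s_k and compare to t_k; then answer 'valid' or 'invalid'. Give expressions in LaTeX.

Invalid: residual \frac{12 k^{5} + 63 k^{4} + 112 k^{3} + 130 k^{2} + 85 k + 25}{k^{2} + 5 k + 6} ≠ 0.

s_(k+1) = -(k + 2)*(k + 3*(k + 1)**5 + (k + 1)**4 + 4*(k + 1)**3 + 3*(k + 1)**2)/(k + 3)
s_(k+1) − s_k = (-15*k**6 - 97*k**5 - 245*k**4 - 369*k**3 - 355*k**2 - 197*k - 47)/(k**2 + 5*k + 6)
(s_(k+1) − s_k) − t_k = (12*k**5 + 63*k**4 + 112*k**3 + 130*k**2 + 85*k + 25)/(k**2 + 5*k + 6)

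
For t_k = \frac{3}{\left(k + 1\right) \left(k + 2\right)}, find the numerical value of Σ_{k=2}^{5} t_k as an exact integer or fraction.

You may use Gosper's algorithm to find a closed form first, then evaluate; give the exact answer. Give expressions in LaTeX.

The ratio is (k + 1)/(k + 3).
Gosper form: A/B · C(k+1)/C(k) with A=k + 1, B=k + 3, C=1.
Need (k + 1)·f(k+1) − (k + 2)·f(k) = 1.
d = 1 from the (1,1,0) case.
Solving with deg f ≤ 1: f(k) = k.
Then R = B(k−1)f/C = k*(k + 2), so s_k = R(k)·t_k = 3*k/(k + 1).
Check: Δs_k = 3/(k**2 + 3*k + 2). ✓
Σ_(k=2)^(5) t_k = s_(6) − s_(2) = 18/7 − (2) = 4/7.

Σ = 4/7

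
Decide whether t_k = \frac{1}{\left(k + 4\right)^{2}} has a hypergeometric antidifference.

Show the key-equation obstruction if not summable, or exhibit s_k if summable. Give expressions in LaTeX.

Ratio r(k) = (k + 4)**2/(k + 5)**2.
Factor: A=k**2 + 8*k + 16; B=k**2 + 10*k + 25; C=1.
f must satisfy (k**2 + 8*k + 16)·f(k+1) − (k**2 + 8*k + 16)·f(k) = 1.
From deg A=2, deg B=2, deg C=0: d=0.
Put f(k) = c0: A·f(k+1) − B(k−1)·f(k) − C = -1; need -1 = 0 — inconsistent ⇒ no f, not summable.

No — key equation has no polynomial f.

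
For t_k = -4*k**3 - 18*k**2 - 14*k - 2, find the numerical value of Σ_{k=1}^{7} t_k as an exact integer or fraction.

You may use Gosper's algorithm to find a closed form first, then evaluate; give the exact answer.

Σ = -6062

r(k) = (2*k**3 + 15*k**2 + 31*k + 19)/(2*k**3 + 9*k**2 + 7*k + 1) after simplifying.
Gosper form: A/B · C(k+1)/C(k) with A=1, B=1, C=k**3 + 9*k**2/2 + 7*k/2 + 1/2.
Need (1)·f(k+1) − (1)·f(k) = k**3 + 9*k**2/2 + 7*k/2 + 1/2.
Degrees (0,0,3) ⇒ d ≤ 4.
A polynomial solution: f(k) = k*(k**3 + 4*k**2 - k - 2)/4.
Then R = B(k−1)f/C = k*(k**3 + 4*k**2 - k - 2)/(2*(2*k**3 + 9*k**2 + 7*k + 1)), so s_k = R(k)·t_k = k*(-k**3 - 4*k**2 + k + 2).
s_(k+1) − s_k = -4*k**3 - 18*k**2 - 14*k - 2 = t_k.
Telescoping: Σ = s_(8) − s_(1) = -6064 − (-2) = -6062.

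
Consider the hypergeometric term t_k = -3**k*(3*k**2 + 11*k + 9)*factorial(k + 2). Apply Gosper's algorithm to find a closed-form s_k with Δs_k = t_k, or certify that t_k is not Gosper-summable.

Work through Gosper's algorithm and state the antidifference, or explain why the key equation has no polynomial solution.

s_k = -3**k*k*factorial(k + 2)

r(k) = 3*(3*k**3 + 26*k**2 + 74*k + 69)/(3*k**2 + 11*k + 9) after simplifying.
Normal form (A,B,C) = (3*k + 9, 1, k**2 + 11*k/3 + 3).
f must satisfy (3*k + 9)·f(k+1) − (1)·f(k) = k**2 + 11*k/3 + 3.
d = 1 from the (1,0,2) case.
A polynomial solution: f(k) = k/3.
R(k) = B(k−1)·f(k)/C(k) = k/(3*k**2 + 11*k + 9); s_k = R·t_k = -3**k*k*factorial(k + 2).
Verify: -3**k*(3*k**2 + 11*k + 9)*factorial(k + 2) matches t_k.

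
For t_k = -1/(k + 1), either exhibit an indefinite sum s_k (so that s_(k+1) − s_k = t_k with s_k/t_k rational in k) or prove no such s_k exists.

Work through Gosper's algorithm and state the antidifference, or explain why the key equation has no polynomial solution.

r(k) = (k + 1)/(k + 2) after simplifying.
Take A(k)=k + 1, B(k)=k + 2, C(k)=1.
Need (k + 1)·f(k+1) − (k + 1)·f(k) = 1.
Bound: deg f ≤ 0.
Write f(k) = c0. Then LHS − RHS = -1, requiring -1 = 0: contradictory. No certificate.

none — t_k is not Gosper-summable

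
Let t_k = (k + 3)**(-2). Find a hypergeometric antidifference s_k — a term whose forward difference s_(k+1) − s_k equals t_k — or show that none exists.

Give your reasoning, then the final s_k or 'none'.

t_(k+1)/t_k = (k + 3)**2/(k + 4)**2.
Take A(k)=k**2 + 6*k + 9, B(k)=k**2 + 8*k + 16, C(k)=1.
Need (k**2 + 6*k + 9)·f(k+1) − (k**2 + 6*k + 9)·f(k) = 1.
From deg A=2, deg B=2, deg C=0: d=0.
Put f(k) = c0: A·f(k+1) − B(k−1)·f(k) − C = -1; need -1 = 0 — inconsistent ⇒ no f, not summable.

not Gosper-summable; s_k does not exist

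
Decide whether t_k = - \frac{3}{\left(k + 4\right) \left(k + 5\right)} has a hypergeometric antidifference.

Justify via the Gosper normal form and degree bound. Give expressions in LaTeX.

t_(k+1)/t_k = (k + 4)/(k + 6).
A = k + 4, B = k + 6, C = 1.
Solve (k + 4)·f(k+1) − (k + 5)·f(k) = 1.
From deg A=1, deg B=1, deg C=0: d=1.
A polynomial solution: f(k) = k/4.
Get s_k = R·t_k = -3*k/(4*k + 16) with R(k) = B(k−1)f(k)/C(k) = k*(k + 5)/4.
Δs = -3/(k**2 + 9*k + 20), as required.

Yes. s_k = - \frac{3 k}{4 k + 16}.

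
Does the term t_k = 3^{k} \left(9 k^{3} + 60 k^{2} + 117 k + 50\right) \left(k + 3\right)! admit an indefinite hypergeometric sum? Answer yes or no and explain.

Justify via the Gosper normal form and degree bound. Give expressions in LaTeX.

Compute t_(k+1)/t_k: get 3*(9*k**4 + 123*k**3 + 612*k**2 + 1292*k + 944)/(9*k**3 + 60*k**2 + 117*k + 50).
Take A(k)=3*k + 12, B(k)=1, C(k)=k**3 + 20*k**2/3 + 13*k + 50/9.
f must satisfy (3*k + 12)·f(k+1) − (1)·f(k) = k**3 + 20*k**2/3 + 13*k + 50/9.
Bound: deg f ≤ 2.
A polynomial solution: f(k) = (3*k**2 + 3*k - 2)/9.
So s_k = (B(k−1)f/C)·t_k = ((3*k**2 + 3*k - 2)/(9*k**3 + 60*k**2 + 117*k + 50))·t_k = 3**k*(3*k**2 + 3*k - 2)*factorial(k + 3).
Verify: 3**k*(9*k**3 + 60*k**2 + 117*k + 50)*factorial(k + 3) matches t_k.

Yes. s_k = 3^{k} \left(3 k^{2} + 3 k - 2\right) \left(k + 3\right)!.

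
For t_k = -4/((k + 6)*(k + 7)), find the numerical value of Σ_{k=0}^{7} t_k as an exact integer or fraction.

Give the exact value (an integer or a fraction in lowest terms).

Σ = -8/21

r(k) = (k + 6)/(k + 8) after simplifying.
Factor: A=k + 6; B=k + 8; C=1.
f must satisfy (k + 6)·f(k+1) − (k + 7)·f(k) = 1.
d = 1 from the (1,1,0) case.
Coefficient equations give f(k) = k/6.
Get s_k = R·t_k = -2*k/(3*k + 18) with R(k) = B(k−1)f(k)/C(k) = k*(k + 7)/6.
Δs = -4/(k**2 + 13*k + 42), as required.
Evaluate s at k=8 and k=0: -8/21 and 0; difference -8/21.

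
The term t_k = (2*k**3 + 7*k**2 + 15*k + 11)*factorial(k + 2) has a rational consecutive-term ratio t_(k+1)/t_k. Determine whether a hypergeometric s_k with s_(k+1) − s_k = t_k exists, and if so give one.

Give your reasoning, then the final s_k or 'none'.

s_k = (2*k**2 - k + 4)*factorial(k + 2)

t_(k+1)/t_k = (2*k**4 + 19*k**3 + 74*k**2 + 140*k + 105)/(2*k**3 + 7*k**2 + 15*k + 11).
Factor: A=k + 3; B=1; C=k**3 + 7*k**2/2 + 15*k/2 + 11/2.
Solve (k + 3)·f(k+1) − (1)·f(k) = k**3 + 7*k**2/2 + 15*k/2 + 11/2.
Degrees (1,0,3) ⇒ d ≤ 2.
A polynomial solution: f(k) = (2*k**2 - k + 4)/2.
Certificate R = B(k−1)f/C = (2*k**2 - k + 4)/(2*k**3 + 7*k**2 + 15*k + 11) gives s_k = (2*k**2 - k + 4)*factorial(k + 2).
Check: Δs_k = (2*k**3 + 7*k**2 + 15*k + 11)*factorial(k + 2). ✓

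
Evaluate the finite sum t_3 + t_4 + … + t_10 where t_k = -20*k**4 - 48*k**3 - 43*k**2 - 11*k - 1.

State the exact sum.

Σ = -668008

t_(k+1)/t_k = (20*k**4 + 128*k**3 + 307*k**2 + 321*k + 123)/(20*k**4 + 48*k**3 + 43*k**2 + 11*k + 1).
Take A(k)=1, B(k)=1, C(k)=k**4 + 12*k**3/5 + 43*k**2/20 + 11*k/20 + 1/20.
Key eq: (1)·f(k+1) = (1)·f(k) + (k**4 + 12*k**3/5 + 43*k**2/20 + 11*k/20 + 1/20).
Bound: deg f ≤ 5.
A polynomial solution: f(k) = k*(4*k**4 + 2*k**3 - 3*k**2 - 4*k + 2)/20.
So s_k = (B(k−1)f/C)·t_k = (k*(4*k**4 + 2*k**3 - 3*k**2 - 4*k + 2)/(20*k**4 + 48*k**3 + 43*k**2 + 11*k + 1))·t_k = k*(-4*k**4 - 2*k**3 + 3*k**2 + 4*k - 2).
s_(k+1) − s_k = -20*k**4 - 48*k**3 - 43*k**2 - 11*k - 1 = t_k.
Sum = s_(11) − s_(3); s_(11) = -669031, s_(3) = -1023 ⇒ -668008.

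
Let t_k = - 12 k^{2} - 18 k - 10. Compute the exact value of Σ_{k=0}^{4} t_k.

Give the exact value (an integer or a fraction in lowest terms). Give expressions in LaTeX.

Σ = -590

Ratio r(k) = (6*k**2 + 21*k + 20)/(6*k**2 + 9*k + 5).
Gosper form: A/B · C(k+1)/C(k) with A=1, B=1, C=k**2 + 3*k/2 + 5/6.
Set up (1)·f(k+1) − (1)·f(k) − (k**2 + 3*k/2 + 5/6) = 0.
Bound: deg f ≤ 3.
Coefficient equations give f(k) = k*(4*k**2 + 3*k + 3)/12.
Certificate R = B(k−1)f/C = k*(4*k**2 + 3*k + 3)/(2*(6*k**2 + 9*k + 5)) gives s_k = k*(-4*k**2 - 3*k - 3).
s_(k+1) − s_k = -12*k**2 - 18*k - 10 = t_k.
Sum = s_(5) − s_(0); s_(5) = -590, s_(0) = 0 ⇒ -590.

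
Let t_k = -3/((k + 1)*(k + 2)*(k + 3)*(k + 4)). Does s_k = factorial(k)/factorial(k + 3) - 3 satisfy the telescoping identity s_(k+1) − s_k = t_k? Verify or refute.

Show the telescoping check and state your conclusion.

Valid — Δs_k = t_k.

s_(k+1) = factorial(k + 1)/factorial(k + 4) - 3
s_(k+1) − s_k = -3/((k + 1)*(k + 2)*(k + 3)*(k + 4))
(s_(k+1) − s_k) − t_k = 0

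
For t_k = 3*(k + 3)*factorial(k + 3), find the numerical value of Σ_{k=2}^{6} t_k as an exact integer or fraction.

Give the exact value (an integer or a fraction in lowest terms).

Σ = 10886040

Step 1: r(k) = (k + 4)**2/(k + 3).
So A=k + 4 and B=1, with C=k + 3.
Key eq: (k + 4)·f(k+1) = (1)·f(k) + (k + 3).
d = 0 from the (1,0,1) case.
Solving with deg f ≤ 0: f(k) = 1.
R(k) = B(k−1)·f(k)/C(k) = 1/(k + 3); s_k = R·t_k = 3*factorial(k + 3).
Δs = 3*(k + 3)*factorial(k + 3), as required.
Evaluate s at k=7 and k=2: 10886400 and 360; difference 10886040.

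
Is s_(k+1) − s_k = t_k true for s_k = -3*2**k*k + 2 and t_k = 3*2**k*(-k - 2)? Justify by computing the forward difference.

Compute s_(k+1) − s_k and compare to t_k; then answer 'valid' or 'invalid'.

s_(k+1) = 6*2**k*(-k - 1) + 2
s_(k+1) − s_k = 3*2**k*(-k - 2)
(s_(k+1) − s_k) − t_k = 0

valid; difference matches t_k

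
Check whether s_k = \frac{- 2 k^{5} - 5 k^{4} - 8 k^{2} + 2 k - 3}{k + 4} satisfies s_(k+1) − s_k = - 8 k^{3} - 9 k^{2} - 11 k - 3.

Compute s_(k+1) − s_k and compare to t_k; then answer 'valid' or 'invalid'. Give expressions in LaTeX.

s_(k+1) = (2*k - 2*(k + 1)**5 - 5*(k + 1)**4 - 8*(k + 1)**2 - 1)/(k + 5)
s_(k+1) − s_k = (-8*k**5 - 75*k**4 - 210*k**3 - 238*k**2 - 199*k - 49)/(k**2 + 9*k + 20)
(s_(k+1) − s_k) − t_k = (6*k**4 + 42*k**3 + 44*k**2 + 48*k + 11)/(k**2 + 9*k + 20)

Invalid: residual \frac{6 k^{4} + 42 k^{3} + 44 k^{2} + 48 k + 11}{k^{2} + 9 k + 20} ≠ 0.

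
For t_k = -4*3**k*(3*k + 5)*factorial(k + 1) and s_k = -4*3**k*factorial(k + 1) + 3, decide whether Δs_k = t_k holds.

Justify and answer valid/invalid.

s_(k+1) = -4*3**(k + 1)*factorial(k + 2) + 3
s_(k+1) − s_k = -4*3**k*(3*k + 5)*factorial(k + 1)
(s_(k+1) − s_k) − t_k = 0

Valid: the claim telescopes to t_k.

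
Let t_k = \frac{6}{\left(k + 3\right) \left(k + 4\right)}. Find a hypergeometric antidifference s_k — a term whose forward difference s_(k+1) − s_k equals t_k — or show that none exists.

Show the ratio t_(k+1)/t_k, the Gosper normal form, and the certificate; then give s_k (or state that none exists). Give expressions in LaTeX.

Step 1: r(k) = (k + 3)/(k + 5).
So A=k + 3 and B=k + 5, with C=1.
Key eq: (k + 3)·f(k+1) = (k + 4)·f(k) + (1).
d = 1 from the (1,1,0) case.
A polynomial solution: f(k) = k/3.
R(k) = B(k−1)·f(k)/C(k) = k*(k + 4)/3; s_k = R·t_k = 2*k/(k + 3).
Δs = 6/(k**2 + 7*k + 12), as required.

s_k = \frac{2 k}{k + 3}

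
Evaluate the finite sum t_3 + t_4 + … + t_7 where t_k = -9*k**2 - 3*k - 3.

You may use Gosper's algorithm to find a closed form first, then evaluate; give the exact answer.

Σ = -1305

Compute t_(k+1)/t_k: get (k + 3*(k + 1)**2 + 2)/(3*k**2 + k + 1).
Normal form (A,B,C) = (1, 1, k**2 + k/3 + 1/3).
Need (1)·f(k+1) − (1)·f(k) = k**2 + k/3 + 1/3.
d = 3 from the (0,0,2) case.
A polynomial solution: f(k) = k*(k**2 - k + 1)/3.
Get s_k = R·t_k = 3*k*(-k**2 + k - 1) with R(k) = B(k−1)f(k)/C(k) = k*(k**2 - k + 1)/(3*k**2 + k + 1).
Δs = -9*k**2 - 3*k - 3, as required.
Σ_(k=3)^(7) t_k = s_(8) − s_(3) = -1368 − (-63) = -1305.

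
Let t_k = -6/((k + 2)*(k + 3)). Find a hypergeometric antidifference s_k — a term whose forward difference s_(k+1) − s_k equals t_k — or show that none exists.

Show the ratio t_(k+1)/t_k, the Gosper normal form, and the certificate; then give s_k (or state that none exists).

r(k) = (k + 2)/(k + 4) after simplifying.
Factor: A=k + 2; B=k + 4; C=1.
Set up (k + 2)·f(k+1) − (k + 3)·f(k) − (1) = 0.
Bound: deg f ≤ 1.
A polynomial solution: f(k) = k/2.
R(k) = B(k−1)·f(k)/C(k) = k*(k + 3)/2; s_k = R·t_k = -3*k/(k + 2).
Δs = -6/(k**2 + 5*k + 6), as required.

s_k = -3*k/(k + 2)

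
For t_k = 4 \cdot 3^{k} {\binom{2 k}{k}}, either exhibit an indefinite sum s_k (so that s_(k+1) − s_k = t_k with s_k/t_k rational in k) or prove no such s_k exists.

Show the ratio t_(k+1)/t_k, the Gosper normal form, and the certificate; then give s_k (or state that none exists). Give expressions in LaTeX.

Ratio r(k) = 6*(2*k + 1)/(k + 1).
So A=12*k + 6 and B=k + 1, with C=1.
Solve (12*k + 6)·f(k+1) − (k)·f(k) = 1.
Bound: deg f ≤ -1.
deg f ≤ -1 is impossible — no certificate.

not Gosper-summable; s_k does not exist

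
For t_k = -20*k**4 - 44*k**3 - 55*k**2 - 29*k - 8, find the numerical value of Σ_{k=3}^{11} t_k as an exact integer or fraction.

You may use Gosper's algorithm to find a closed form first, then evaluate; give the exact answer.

Σ = -1019862

Compute t_(k+1)/t_k: get (20*k**4 + 124*k**3 + 307*k**2 + 351*k + 156)/(20*k**4 + 44*k**3 + 55*k**2 + 29*k + 8).
Normal form (A,B,C) = (1, 1, k**4 + 11*k**3/5 + 11*k**2/4 + 29*k/20 + 2/5).
f must satisfy (1)·f(k+1) − (1)·f(k) = k**4 + 11*k**3/5 + 11*k**2/4 + 29*k/20 + 2/5.
Bound: deg f ≤ 5.
Match coefficients ⇒ f(k) = k*(4*k**4 + k**3 + 3*k**2 - 2*k + 2)/20.
Then R = B(k−1)f/C = k*(4*k**4 + k**3 + 3*k**2 - 2*k + 2)/(20*k**4 + 44*k**3 + 55*k**2 + 29*k + 8), so s_k = R(k)·t_k = k*(-4*k**4 - k**3 - 3*k**2 + 2*k - 2).
Δs = -20*k**4 - 44*k**3 - 55*k**2 - 29*k - 8, as required.
Telescoping: Σ = s_(12) − s_(3) = -1020984 − (-1122) = -1019862.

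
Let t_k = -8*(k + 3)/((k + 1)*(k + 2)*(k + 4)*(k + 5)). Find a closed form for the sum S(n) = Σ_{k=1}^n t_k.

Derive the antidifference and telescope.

Compute t_(k+1)/t_k: get (k + 1)*(k + 4)**2/((k + 3)**2*(k + 6)).
A = k + 1, B = k + 6, C = k**2 + 6*k + 9.
Key eq: (k + 1)·f(k+1) = (k + 5)·f(k) + (k**2 + 6*k + 9).
From deg A=1, deg B=1, deg C=2: d=4.
A polynomial solution: f(k) = k*(k + 2)*(k + 3)*(k + 5)/8.
Certificate R = B(k−1)f/C = k*(k + 2)*(k + 5)**2/(8*(k + 3)) gives s_k = k*(-k - 5)/(k**2 + 5*k + 4).
Δs = 8*(-k - 3)/(k**4 + 12*k**3 + 49*k**2 + 78*k + 40), as required.
Σ_(k=1)^n t_k = s_(n+1) − s_(1) = ((-n**2 - 7*n - 6)/(n**2 + 7*n + 10)) − (-3/5), i.e. 2*n*(-n - 7)/(5*(n**2 + 7*n + 10)).

S(n) = 2*n*(-n - 7)/(5*(n**2 + 7*n + 10))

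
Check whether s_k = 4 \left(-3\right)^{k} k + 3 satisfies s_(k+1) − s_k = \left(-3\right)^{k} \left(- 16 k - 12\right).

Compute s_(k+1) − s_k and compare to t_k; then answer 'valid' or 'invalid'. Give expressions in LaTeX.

s_(k+1) = -12*(-3)**k*(k + 1) + 3
s_(k+1) − s_k = (-3)**k*(-16*k - 12)
(s_(k+1) − s_k) − t_k = 0

valid (s_(k+1) − s_k reduces to t_k)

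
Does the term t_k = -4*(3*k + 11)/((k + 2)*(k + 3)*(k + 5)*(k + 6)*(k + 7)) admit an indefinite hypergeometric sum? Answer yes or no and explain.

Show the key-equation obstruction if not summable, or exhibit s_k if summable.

Yes. s_k = k*(-k**2 - 13*k - 52)/(15*(k**3 + 13*k**2 + 52*k + 60)).

The ratio is (k + 2)*(k + 5)*(3*k + 14)/((k + 4)*(k + 8)*(3*k + 11)).
So A=k + 2 and B=k + 8, with C=k**2 + 23*k/3 + 44/3.
Key eq: (k + 2)·f(k+1) = (k + 7)·f(k) + (k**2 + 23*k/3 + 44/3).
Degrees (1,1,2) ⇒ d ≤ 5.
Solving with deg f ≤ 5: f(k) = k*(k + 3)*(k + 4)*(k**2 + 13*k + 52)/180.
Certificate R = B(k−1)f/C = k*(k + 3)*(k + 7)*(k**2 + 13*k + 52)/(60*(3*k + 11)) gives s_k = k*(-k**2 - 13*k - 52)/(15*(k**3 + 13*k**2 + 52*k + 60)).
s_(k+1) − s_k = 4*(-3*k - 11)/(k**5 + 23*k**4 + 203*k**3 + 853*k**2 + 1692*k + 1260) = t_k.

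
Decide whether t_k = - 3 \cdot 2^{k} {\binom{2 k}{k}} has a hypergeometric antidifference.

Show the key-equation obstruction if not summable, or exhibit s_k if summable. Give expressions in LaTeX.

No; the degree bound rules out any f.

Ratio r(k) = 4*(2*k + 1)/(k + 1).
Take A(k)=8*k + 4, B(k)=k + 1, C(k)=1.
f must satisfy (8*k + 4)·f(k+1) − (k)·f(k) = 1.
Bound: deg f ≤ -1.
deg f ≤ -1 is impossible — no certificate.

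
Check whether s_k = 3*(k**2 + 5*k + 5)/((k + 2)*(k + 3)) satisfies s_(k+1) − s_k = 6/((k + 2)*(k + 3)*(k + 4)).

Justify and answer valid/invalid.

valid (s_(k+1) − s_k reduces to t_k)

s_(k+1) = 3*(5*k + (k + 1)**2 + 10)/((k + 3)*(k + 4))
s_(k+1) − s_k = 6/(k**3 + 9*k**2 + 26*k + 24)
(s_(k+1) − s_k) − t_k = 0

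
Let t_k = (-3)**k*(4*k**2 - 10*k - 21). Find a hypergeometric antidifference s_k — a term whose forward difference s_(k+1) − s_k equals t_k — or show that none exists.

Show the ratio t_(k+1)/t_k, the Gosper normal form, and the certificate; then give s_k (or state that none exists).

s_k = (-3)**k*(-k**2 + 4*k + 3)

Compute t_(k+1)/t_k: get 3*(-4*k**2 + 2*k + 27)/(4*k**2 - 10*k - 21).
Take A(k)=-3, B(k)=1, C(k)=k**2 - 5*k/2 - 21/4.
Key eq: (-3)·f(k+1) = (1)·f(k) + (k**2 - 5*k/2 - 21/4).
Degrees (0,0,2) ⇒ d ≤ 2.
A polynomial solution: f(k) = -(k**2 - 4*k - 3)/4.
Get s_k = R·t_k = (-3)**k*(-k**2 + 4*k + 3) with R(k) = B(k−1)f(k)/C(k) = -(k**2 - 4*k - 3)/(4*k**2 - 10*k - 21).
s_(k+1) − s_k = (-3)**k*(4*k**2 - 10*k - 21) = t_k.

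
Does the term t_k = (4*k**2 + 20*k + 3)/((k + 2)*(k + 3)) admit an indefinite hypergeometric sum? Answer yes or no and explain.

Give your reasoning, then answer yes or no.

The ratio is (k + 2)*(20*k + 4*(k + 1)**2 + 23)/((k + 4)*(4*k**2 + 20*k + 3)).
Normal form (A,B,C) = (k + 2, k + 4, k**2 + 5*k + 3/4).
Key eq: (k + 2)·f(k+1) = (k + 3)·f(k) + (k**2 + 5*k + 3/4).
From deg A=1, deg B=1, deg C=2: d=2.
Solve for f: f(k) = k*(8*k - 5)/8 (degree 2 ≤ 2).
R(k) = B(k−1)·f(k)/C(k) = k*(k + 3)*(8*k - 5)/(2*(4*k**2 + 20*k + 3)); s_k = R·t_k = k*(8*k - 5)/(2*(k + 2)).
Δs = (4*k**2 + 20*k + 3)/(k**2 + 5*k + 6), as required.

Yes. s_k = k*(8*k - 5)/(2*(k + 2)).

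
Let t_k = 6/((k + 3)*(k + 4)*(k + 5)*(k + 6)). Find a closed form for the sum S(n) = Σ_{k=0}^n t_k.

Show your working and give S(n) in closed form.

S(n) = (n**3 + 15*n**2 + 74*n + 60)/(30*(n**3 + 15*n**2 + 74*n + 120))

t_(k+1)/t_k = (k + 3)/(k + 7).
Gosper form: A/B · C(k+1)/C(k) with A=k + 3, B=k + 7, C=1.
f must satisfy (k + 3)·f(k+1) − (k + 6)·f(k) = 1.
deg f ≤ 3 (via 1,1,0).
Coefficient equations give f(k) = k*(k**2 + 12*k + 47)/180.
Get s_k = R·t_k = k*(k**2 + 12*k + 47)/(30*(k + 3)*(k + 4)*(k + 5)) with R(k) = B(k−1)f(k)/C(k) = k*(k + 6)*(k**2 + 12*k + 47)/180.
Verify: 6/(k**4 + 18*k**3 + 119*k**2 + 342*k + 360) matches t_k.
Evaluate: s_(n+1) = (n**3 + 15*n**2 + 74*n + 60)/(30*(n**3 + 15*n**2 + 74*n + 120)); subtract s_(0) = 0 ⇒ S(n) = (n**3 + 15*n**2 + 74*n + 60)/(30*(n**3 + 15*n**2 + 74*n + 120)).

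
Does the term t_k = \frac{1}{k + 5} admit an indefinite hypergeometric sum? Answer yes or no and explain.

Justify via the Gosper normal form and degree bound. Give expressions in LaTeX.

No — t_k has no hypergeometric antidifference.

r(k) = (k + 5)/(k + 6) after simplifying.
So A=k + 5 and B=k + 6, with C=1.
f must satisfy (k + 5)·f(k+1) − (k + 5)·f(k) = 1.
Degrees (1,1,0) ⇒ d ≤ 0.
Generic f = c0 gives residual -1; -1 = 0 cannot hold, so t_k is not Gosper-summable.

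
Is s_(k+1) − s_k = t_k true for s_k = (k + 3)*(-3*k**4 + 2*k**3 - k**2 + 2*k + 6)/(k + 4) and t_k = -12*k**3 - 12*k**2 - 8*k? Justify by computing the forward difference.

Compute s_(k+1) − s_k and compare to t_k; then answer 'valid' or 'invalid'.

s_(k+1) = (-3*k**5 - 22*k**4 - 53*k**3 - 58*k**2 - 18*k + 24)/(k + 5)
s_(k+1) − s_k = (-12*k**5 - 111*k**4 - 294*k**3 - 257*k**2 - 126*k + 6)/(k**2 + 9*k + 20)
(s_(k+1) − s_k) − t_k = (9*k**4 + 62*k**3 + 55*k**2 + 34*k + 6)/(k**2 + 9*k + 20)

Invalid: residual (9*k**4 + 62*k**3 + 55*k**2 + 34*k + 6)/(k**2 + 9*k + 20) ≠ 0.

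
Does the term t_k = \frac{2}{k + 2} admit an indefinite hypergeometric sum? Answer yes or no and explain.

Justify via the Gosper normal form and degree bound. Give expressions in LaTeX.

No; the coefficient equations for f are inconsistent.

Ratio r(k) = (k + 2)/(k + 3).
Normal form (A,B,C) = (k + 2, k + 3, 1).
Need (k + 2)·f(k+1) − (k + 2)·f(k) = 1.
d = 0 from the (1,1,0) case.
Generic f = c0 gives residual -1; -1 = 0 cannot hold, so t_k is not Gosper-summable.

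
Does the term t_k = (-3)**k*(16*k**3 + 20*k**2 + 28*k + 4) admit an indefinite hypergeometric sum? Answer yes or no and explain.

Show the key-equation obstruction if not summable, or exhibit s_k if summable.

Yes. s_k = (-3)**k*(-4*k**3 + 4*k**2 - 4*k + 2).

r(k) = 3*(-4*k**3 - 17*k**2 - 29*k - 17)/(4*k**3 + 5*k**2 + 7*k + 1) after simplifying.
So A=-3 and B=1, with C=k**3 + 5*k**2/4 + 7*k/4 + 1/4.
Key eq: (-3)·f(k+1) = (1)·f(k) + (k**3 + 5*k**2/4 + 7*k/4 + 1/4).
deg f ≤ 3 (via 0,0,3).
Solve for f: f(k) = -(2*k**3 - 2*k**2 + 2*k - 1)/8 (degree 3 ≤ 3).
So s_k = (B(k−1)f/C)·t_k = (-(2*k**3 - 2*k**2 + 2*k - 1)/(2*(4*k**3 + 5*k**2 + 7*k + 1)))·t_k = (-3)**k*(-4*k**3 + 4*k**2 - 4*k + 2).
Δs = (-3)**k*(16*k**3 + 20*k**2 + 28*k + 4), as required.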